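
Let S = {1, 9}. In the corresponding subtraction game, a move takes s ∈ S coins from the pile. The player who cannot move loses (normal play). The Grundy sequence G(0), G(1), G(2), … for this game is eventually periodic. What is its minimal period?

G(0) = 0
G(1) = mex{0} = 1
G(2) = mex{1} = 0
G(3) = mex{0} = 1
G(4) = mex{1} = 0
G(5) = mex{0} = 1
G(6) = mex{1} = 0
G(7) = mex{0} = 1
G(8) = mex{1} = 0
G(9) = mex{0,0} = 1
G(10) = mex{1,1} = 0
G(11) = mex{0,0} = 1
G(12) = mex{1,1} = 0
G(13) = mex{0,0} = 1
G(14) = mex{1,1} = 0
G(n+2) = G(n) holds for n = 0,…,8 (a full window of length max(S) = 9), so the sequence is purely periodic with period 2.

2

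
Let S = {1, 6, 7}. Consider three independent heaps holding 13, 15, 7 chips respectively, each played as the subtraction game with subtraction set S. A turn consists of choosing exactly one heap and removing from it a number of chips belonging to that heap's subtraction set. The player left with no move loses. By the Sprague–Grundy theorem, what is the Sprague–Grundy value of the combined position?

All heaps use S = {1, 6, 7}:
G(0) = 0
G(1) = mex{0} = 1
G(2) = mex{1} = 0
G(3) = mex{0} = 1
G(4) = mex{1} = 0
G(5) = mex{0} = 1
G(6) = mex{1,0} = 2
G(7) = mex{2,1,0} = 3
G(8) = mex{3,0,1} = 2
G(9) = mex{2,1,0} = 3
G(10) = mex{3,0,1} = 2
G(11) = mex{2,1,0} = 3
G(12) = mex{3,2,1} = 0
G(13) = mex{0,3,2} = 1
G(14) = mex{1,2,3} = 0
G(15) = mex{0,3,2} = 1
Heap A: G(13) = 1.
Heap B: G(15) = 1.
Heap C: G(7) = 3.
Combined Grundy value = 1 ⊕ 1 ⊕ 3 = 3.

3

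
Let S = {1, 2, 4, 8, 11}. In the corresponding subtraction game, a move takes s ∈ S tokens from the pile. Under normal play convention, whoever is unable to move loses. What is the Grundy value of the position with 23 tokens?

G(0) = 0
G(1) = mex{0} = 1
G(2) = mex{1,0} = 2
G(3) = mex{2,1} = 0
G(4) = mex{0,2,0} = 1
G(5) = mex{1,0,1} = 2
G(6) = mex{2,1,2} = 0
G(7) = mex{0,2,0} = 1
G(8) = mex{1,0,1,0} = 2
G(9) = mex{2,1,2,1} = 0
G(10) = mex{0,2,0,2} = 1
G(11) = mex{1,0,1,0,0} = 2
G(12) = mex{2,1,2,1,1} = 0
G(13) = mex{0,2,0,2,2} = 1
G(14) = mex{1,0,1,0,0} = 2
G(15) = mex{2,1,2,1,1} = 0
G(16) = mex{0,2,0,2,2} = 1
G(17) = mex{1,0,1,0,0} = 2
G(18) = mex{2,1,2,1,1} = 0
G(19) = mex{0,2,0,2,2} = 1
G(20) = mex{1,0,1,0,0} = 2
G(21) = mex{2,1,2,1,1} = 0
G(22) = mex{0,2,0,2,2} = 1
G(23) = mex{1,0,1,0,0} = 2

2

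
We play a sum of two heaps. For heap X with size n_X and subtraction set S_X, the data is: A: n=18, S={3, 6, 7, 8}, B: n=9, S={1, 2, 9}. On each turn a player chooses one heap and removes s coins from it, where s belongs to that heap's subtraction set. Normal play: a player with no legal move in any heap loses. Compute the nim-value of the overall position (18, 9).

Heap A, S = {3, 6, 7, 8}:
G(0) = 0
G(1) = mex{} = 0
G(2) = mex{} = 0
G(3) = mex{0} = 1
G(4) = mex{0} = 1
G(5) = mex{0} = 1
G(6) = mex{1,0} = 2
G(7) = mex{1,0,0} = 2
G(8) = mex{1,0,0,0} = 2
G(9) = mex{2,1,0,0} = 3
G(10) = mex{2,1,1,0} = 3
G(11) = mex{2,1,1,1} = 0
G(12) = mex{3,2,1,1} = 0
G(13) = mex{3,2,2,1} = 0
G(14) = mex{0,2,2,2} = 1
G(15) = mex{0,3,2,2} = 1
G(16) = mex{0,3,3,2} = 1
G(17) = mex{1,0,3,3} = 2
G(18) = mex{1,0,0,3} = 2
G_A(18) = 2.
Heap B, S = {1, 2, 9}:
G(0) = 0
G(1) = mex{0} = 1
G(2) = mex{1,0} = 2
G(3) = mex{2,1} = 0
G(4) = mex{0,2} = 1
G(5) = mex{1,0} = 2
G(6) = mex{2,1} = 0
G(7) = mex{0,2} = 1
G(8) = mex{1,0} = 2
G(9) = mex{2,1,0} = 3
G_B(9) = 3.
Combined Grundy value = 2 ⊕ 3 = 1.

1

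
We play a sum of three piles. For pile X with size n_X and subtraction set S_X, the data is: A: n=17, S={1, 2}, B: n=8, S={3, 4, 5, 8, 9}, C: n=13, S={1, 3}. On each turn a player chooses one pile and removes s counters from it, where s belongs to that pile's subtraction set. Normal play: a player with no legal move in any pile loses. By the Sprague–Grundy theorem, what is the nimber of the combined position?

1

Pile A, S = {1, 2}:
n :  0  1  2  3  4  5  6  7  8  9 10 11 12 13 14 15 16 17
G :  0  1  2  0  1  2  0  1  2  0  1  2  0  1  2  0  1  2
G_A(17) = 2.
Pile B, S = {3, 4, 5, 8, 9}:
G(0) = 0
G(1) = mex{} = 0
G(2) = mex{} = 0
G(3) = mex{0} = 1
G(4) = mex{0,0} = 1
G(5) = mex{0,0,0} = 1
G(6) = mex{1,0,0} = 2
G(7) = mex{1,1,0} = 2
G(8) = mex{1,1,1,0} = 2
G_B(8) = 2.
Pile C, S = {1, 3}:
n :  0  1  2  3  4  5  6  7  8  9 10 11 12 13
G :  0  1  0  1  0  1  0  1  0  1  0  1  0  1
G_C(13) = 1.
Combined Grundy value = 2 ⊕ 2 ⊕ 1 = 1.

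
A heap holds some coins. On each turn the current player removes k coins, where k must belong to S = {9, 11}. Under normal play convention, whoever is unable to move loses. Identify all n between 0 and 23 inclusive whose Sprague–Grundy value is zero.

0, 1, 2, 3, 4, 5, 6, 7, 8, 20, 21, 22, 23

G(0) = 0
G(1) = mex{} = 0
G(2) = mex{} = 0
G(3) = mex{} = 0
G(4) = mex{} = 0
G(5) = mex{} = 0
G(6) = mex{} = 0
G(7) = mex{} = 0
G(8) = mex{} = 0
G(9) = mex{0} = 1
G(10) = mex{0} = 1
G(11) = mex{0,0} = 1
G(12) = mex{0,0} = 1
G(13) = mex{0,0} = 1
G(14) = mex{0,0} = 1
G(15) = mex{0,0} = 1
G(16) = mex{0,0} = 1
G(17) = mex{0,0} = 1
G(18) = mex{1,0} = 2
G(19) = mex{1,0} = 2
G(20) = mex{1,1} = 0
G(21) = mex{1,1} = 0
G(22) = mex{1,1} = 0
G(23) = mex{1,1} = 0
P-positions are exactly the n with G(n) = 0.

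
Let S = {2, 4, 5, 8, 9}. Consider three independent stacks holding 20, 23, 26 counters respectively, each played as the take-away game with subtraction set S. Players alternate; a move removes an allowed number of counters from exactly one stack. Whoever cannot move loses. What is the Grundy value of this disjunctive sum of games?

All stacks use S = {2, 4, 5, 8, 9}:
G(0) = 0
G(1) = mex{} = 0
G(2) = mex{0} = 1
G(3) = mex{0} = 1
G(4) = mex{1,0} = 2
G(5) = mex{1,0,0} = 2
G(6) = mex{2,1,0} = 3
G(7) = mex{2,1,1} = 0
G(8) = mex{3,2,1,0} = 4
G(9) = mex{0,2,2,0,0} = 1
G(10) = mex{4,3,2,1,0} = 5
G(11) = mex{1,0,3,1,1} = 2
G(12) = mex{5,4,0,2,1} = 3
G(13) = mex{2,1,4,2,2} = 0
G(14) = mex{3,5,1,3,2} = 0
G(15) = mex{0,2,5,0,3} = 1
G(16) = mex{0,3,2,4,0} = 1
G(17) = mex{1,0,3,1,4} = 2
G(18) = mex{1,0,0,5,1} = 2
G(19) = mex{2,1,0,2,5} = 3
G(20) = mex{2,1,1,3,2} = 0
G(21) = mex{3,2,1,0,3} = 4
G(22) = mex{0,2,2,0,0} = 1
G(23) = mex{4,3,2,1,0} = 5
G(24) = mex{1,0,3,1,1} = 2
G(25) = mex{5,4,0,2,1} = 3
G(26) = mex{2,1,4,2,2} = 0
Stack A: G(20) = 0.
Stack B: G(23) = 5.
Stack C: G(26) = 0.
Combined Grundy value = 0 ⊕ 5 ⊕ 0 = 5.

5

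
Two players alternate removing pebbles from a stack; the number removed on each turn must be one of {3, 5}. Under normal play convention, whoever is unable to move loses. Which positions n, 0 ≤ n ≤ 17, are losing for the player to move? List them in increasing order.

0, 1, 2, 8, 9, 10, 16, 17

n :  0  1  2  3  4  5  6  7  8  9 10 11 12 13 14 15 16 17
G :  0  0  0  1  1  1  2  2  0  0  0  1  1  1  2  2  0  0
P-positions are exactly the n with G(n) = 0.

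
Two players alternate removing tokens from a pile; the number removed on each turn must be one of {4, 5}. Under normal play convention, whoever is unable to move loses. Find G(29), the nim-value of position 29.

0

n :  0  1  2  3  4  5  6  7  8  9 10 11 12 13 14 15 16 17 18 19 20 21 22 23 24 25 26 27 28 29
G :  0  0  0  0  1  1  1  1  2  0  0  0  0  1  1  1  1  2  0  0  0  0  1  1  1  1  2  0  0  0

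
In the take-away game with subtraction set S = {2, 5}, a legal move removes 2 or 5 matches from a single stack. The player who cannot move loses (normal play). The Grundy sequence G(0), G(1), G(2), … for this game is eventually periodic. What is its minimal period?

7

n :  0  1  2  3  4  5  6  7  8  9 10 11 12 13 14 15
G :  0  0  1  1  0  2  1  0  0  1  1  0  2  1  0  0
G(n+7) = G(n) holds for n = 0,…,4 (a full window of length max(S) = 5), so the sequence is purely periodic with period 7.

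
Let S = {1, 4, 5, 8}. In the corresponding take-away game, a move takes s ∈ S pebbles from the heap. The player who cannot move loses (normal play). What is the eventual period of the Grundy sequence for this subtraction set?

9

G(0) = 0
G(1) = mex{0} = 1
G(2) = mex{1} = 0
G(3) = mex{0} = 1
G(4) = mex{1,0} = 2
G(5) = mex{2,1,0} = 3
G(6) = mex{3,0,1} = 2
G(7) = mex{2,1,0} = 3
G(8) = mex{3,2,1,0} = 4
G(9) = mex{4,3,2,1} = 0
G(10) = mex{0,2,3,0} = 1
G(11) = mex{1,3,2,1} = 0
G(12) = mex{0,4,3,2} = 1
G(13) = mex{1,0,4,3} = 2
G(14) = mex{2,1,0,2} = 3
G(15) = mex{3,0,1,3} = 2
G(16) = mex{2,1,0,4} = 3
G(17) = mex{3,2,1,0} = 4
G(18) = mex{4,3,2,1} = 0
G(19) = mex{0,2,3,0} = 1
G(n+9) = G(n) holds for n = 0,…,7 (a full window of length max(S) = 8), so the sequence is purely periodic with period 9.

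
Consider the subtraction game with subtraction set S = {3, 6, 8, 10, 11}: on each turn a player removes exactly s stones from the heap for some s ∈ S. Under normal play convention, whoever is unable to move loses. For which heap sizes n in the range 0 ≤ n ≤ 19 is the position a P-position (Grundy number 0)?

n :  0  1  2  3  4  5  6  7  8  9 10 11 12 13 14 15 16 17 18 19
G :  0  0  0  1  1  1  2  2  2  3  3  3  4  4  0  0  0  1  1  1
P-positions are exactly the n with G(n) = 0.

0, 1, 2, 14, 15, 16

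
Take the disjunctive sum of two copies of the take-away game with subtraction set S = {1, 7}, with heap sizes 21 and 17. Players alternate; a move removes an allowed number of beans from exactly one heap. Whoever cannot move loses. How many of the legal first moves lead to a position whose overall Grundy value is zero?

All heaps use S = {1, 7}:
G(0) = 0
G(1) = mex{0} = 1
G(2) = mex{1} = 0
G(3) = mex{0} = 1
G(4) = mex{1} = 0
G(5) = mex{0} = 1
G(6) = mex{1} = 0
G(7) = mex{0,0} = 1
G(8) = mex{1,1} = 0
G(9) = mex{0,0} = 1
G(10) = mex{1,1} = 0
G(11) = mex{0,0} = 1
G(12) = mex{1,1} = 0
G(13) = mex{0,0} = 1
G(14) = mex{1,1} = 0
G(15) = mex{0,0} = 1
G(16) = mex{1,1} = 0
G(17) = mex{0,0} = 1
G(18) = mex{1,1} = 0
G(19) = mex{0,0} = 1
G(20) = mex{1,1} = 0
G(21) = mex{0,0} = 1
Heap A: G(21) = 1.
Heap B: G(17) = 1.
Combined Grundy value = 1 ⊕ 1 = 0.
A winning move leaves total XOR = 0, i.e. changes one component's Grundy value g to g ⊕ X where X is the current total.
Heap A: target g' = 1⊕0 = 1, but every legal move changes the Grundy value (mex property), so 0 moves.
Heap B: target g' = 1⊕0 = 1, but every legal move changes the Grundy value (mex property), so 0 moves.

0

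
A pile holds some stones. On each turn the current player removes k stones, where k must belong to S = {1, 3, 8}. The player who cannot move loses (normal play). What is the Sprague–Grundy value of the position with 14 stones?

G(0) = 0
G(1) = mex{0} = 1
G(2) = mex{1} = 0
G(3) = mex{0,0} = 1
G(4) = mex{1,1} = 0
G(5) = mex{0,0} = 1
G(6) = mex{1,1} = 0
G(7) = mex{0,0} = 1
G(8) = mex{1,1,0} = 2
G(9) = mex{2,0,1} = 3
G(10) = mex{3,1,0} = 2
G(11) = mex{2,2,1} = 0
G(12) = mex{0,3,0} = 1
G(13) = mex{1,2,1} = 0
G(14) = mex{0,0,0} = 1

1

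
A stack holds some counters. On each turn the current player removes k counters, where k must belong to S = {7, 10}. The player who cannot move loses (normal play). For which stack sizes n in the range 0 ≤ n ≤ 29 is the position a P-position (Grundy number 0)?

0, 1, 2, 3, 4, 5, 6, 17, 18, 19, 20, 21, 22, 23

G(0) = 0
G(1) = mex{} = 0
G(2) = mex{} = 0
G(3) = mex{} = 0
G(4) = mex{} = 0
G(5) = mex{} = 0
G(6) = mex{} = 0
G(7) = mex{0} = 1
G(8) = mex{0} = 1
G(9) = mex{0} = 1
G(10) = mex{0,0} = 1
G(11) = mex{0,0} = 1
G(12) = mex{0,0} = 1
G(13) = mex{0,0} = 1
G(14) = mex{1,0} = 2
G(15) = mex{1,0} = 2
G(16) = mex{1,0} = 2
G(17) = mex{1,1} = 0
G(18) = mex{1,1} = 0
G(19) = mex{1,1} = 0
G(20) = mex{1,1} = 0
G(21) = mex{2,1} = 0
G(22) = mex{2,1} = 0
G(23) = mex{2,1} = 0
G(24) = mex{0,2} = 1
G(25) = mex{0,2} = 1
G(26) = mex{0,2} = 1
G(27) = mex{0,0} = 1
G(28) = mex{0,0} = 1
G(29) = mex{0,0} = 1
P-positions are exactly the n with G(n) = 0.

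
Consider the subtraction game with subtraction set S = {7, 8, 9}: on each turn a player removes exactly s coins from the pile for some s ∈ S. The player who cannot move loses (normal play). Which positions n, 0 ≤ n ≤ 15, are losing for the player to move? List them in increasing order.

G(0) = 0
G(1) = mex{} = 0
G(2) = mex{} = 0
G(3) = mex{} = 0
G(4) = mex{} = 0
G(5) = mex{} = 0
G(6) = mex{} = 0
G(7) = mex{0} = 1
G(8) = mex{0,0} = 1
G(9) = mex{0,0,0} = 1
G(10) = mex{0,0,0} = 1
G(11) = mex{0,0,0} = 1
G(12) = mex{0,0,0} = 1
G(13) = mex{0,0,0} = 1
G(14) = mex{1,0,0} = 2
G(15) = mex{1,1,0} = 2
P-positions are exactly the n with G(n) = 0.

0, 1, 2, 3, 4, 5, 6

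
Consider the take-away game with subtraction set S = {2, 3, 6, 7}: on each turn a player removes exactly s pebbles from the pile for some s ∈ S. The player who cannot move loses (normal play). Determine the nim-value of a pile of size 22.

G(0) = 0
G(1) = mex{} = 0
G(2) = mex{0} = 1
G(3) = mex{0,0} = 1
G(4) = mex{1,0} = 2
G(5) = mex{1,1} = 0
G(6) = mex{2,1,0} = 3
G(7) = mex{0,2,0,0} = 1
G(8) = mex{3,0,1,0} = 2
G(9) = mex{1,3,1,1} = 0
G(10) = mex{2,1,2,1} = 0
G(11) = mex{0,2,0,2} = 1
G(12) = mex{0,0,3,0} = 1
G(13) = mex{1,0,1,3} = 2
G(14) = mex{1,1,2,1} = 0
G(15) = mex{2,1,0,2} = 3
G(16) = mex{0,2,0,0} = 1
G(17) = mex{3,0,1,0} = 2
G(18) = mex{1,3,1,1} = 0
G(19) = mex{2,1,2,1} = 0
G(20) = mex{0,2,0,2} = 1
G(21) = mex{0,0,3,0} = 1
G(22) = mex{1,0,1,3} = 2

2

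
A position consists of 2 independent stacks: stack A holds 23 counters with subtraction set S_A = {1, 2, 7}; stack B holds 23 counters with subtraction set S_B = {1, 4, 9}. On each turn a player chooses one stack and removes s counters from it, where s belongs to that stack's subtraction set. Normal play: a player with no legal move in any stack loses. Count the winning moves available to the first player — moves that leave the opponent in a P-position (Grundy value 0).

4

Stack A, S = {1, 2, 7}:
n :  0  1  2  3  4  5  6  7  8  9 10 11 12 13 14 15 16 17 18 19 20 21 22 23
G :  0  1  2  0  1  2  0  1  2  0  1  2  0  1  2  0  1  2  0  1  2  0  1  2
G_A(23) = 2.
Stack B, S = {1, 4, 9}:
n :  0  1  2  3  4  5  6  7  8  9 10 11 12 13 14 15 16 17 18 19 20 21 22 23
G :  0  1  0  1  2  0  1  0  1  2  0  1  0  1  2  0  1  0  1  2  0  1  0  1
G_B(23) = 1.
Combined Grundy value = 2 ⊕ 1 = 3.
A winning move leaves total XOR = 0, i.e. changes one component's Grundy value g to g ⊕ X where X is the current total.
Stack A: need g' = 2⊕3 = 1. Options: 23−1→G=1, 23−2→G=0, 23−7→G=1. Hits: 2.
Stack B: need g' = 1⊕3 = 2. Options: 23−1→G=0, 23−4→G=2, 23−9→G=2. Hits: 2.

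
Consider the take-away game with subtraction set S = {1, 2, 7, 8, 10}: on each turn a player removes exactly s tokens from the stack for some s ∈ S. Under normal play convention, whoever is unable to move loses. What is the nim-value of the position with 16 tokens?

n :  0  1  2  3  4  5  6  7  8  9 10 11 12 13 14 15 16
G :  0  1  2  0  1  2  0  1  2  0  1  2  0  1  2  0  1

1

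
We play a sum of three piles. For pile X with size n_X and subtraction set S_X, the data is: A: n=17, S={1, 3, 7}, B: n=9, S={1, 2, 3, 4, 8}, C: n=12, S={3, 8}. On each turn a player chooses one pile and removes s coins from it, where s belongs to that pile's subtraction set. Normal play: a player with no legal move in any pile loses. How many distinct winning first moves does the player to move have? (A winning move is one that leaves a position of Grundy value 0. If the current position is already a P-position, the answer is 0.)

Pile A, S = {1, 3, 7}:
n :  0  1  2  3  4  5  6  7  8  9 10 11 12 13 14 15 16 17
G :  0  1  0  1  0  1  0  1  0  1  0  1  0  1  0  1  0  1
G_A(17) = 1.
Pile B, S = {1, 2, 3, 4, 8}:
n : 0 1 2 3 4 5 6 7 8 9
G : 0 1 2 3 4 0 1 2 3 4
G_B(9) = 4.
Pile C, S = {3, 8}:
n :  0  1  2  3  4  5  6  7  8  9 10 11 12
G :  0  0  0  1  1  1  0  0  2  1  1  0  0
G_C(12) = 0.
Combined Grundy value = 1 ⊕ 4 ⊕ 0 = 5.
A winning move leaves total XOR = 0, i.e. changes one component's Grundy value g to g ⊕ X where X is the current total.
Pile A: need g' = 1⊕5 = 4. Options: 17−1→G=0, 17−3→G=0, 17−7→G=0. Hits: 0.
Pile B: need g' = 4⊕5 = 1. Options: 9−1→G=3, 9−2→G=2, 9−3→G=1, 9−4→G=0, 9−8→G=1. Hits: 2.
Pile C: need g' = 0⊕5 = 5. Options: 12−3→G=1, 12−8→G=1. Hits: 0.

2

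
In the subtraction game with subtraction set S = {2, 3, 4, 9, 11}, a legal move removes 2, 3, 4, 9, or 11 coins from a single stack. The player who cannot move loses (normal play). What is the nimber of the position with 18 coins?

n :  0  1  2  3  4  5  6  7  8  9 10 11 12 13 14 15 16 17 18
G :  0  0  1  1  2  2  0  0  1  1  2  2  3  0  0  1  1  2  2

2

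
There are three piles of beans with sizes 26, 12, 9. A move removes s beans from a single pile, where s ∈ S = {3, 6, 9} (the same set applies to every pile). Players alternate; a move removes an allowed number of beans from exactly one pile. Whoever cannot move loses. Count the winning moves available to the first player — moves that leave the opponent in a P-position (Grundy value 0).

3

All piles use S = {3, 6, 9}:
n :  0  1  2  3  4  5  6  7  8  9 10 11 12 13 14 15 16 17 18 19 20 21 22 23 24 25 26
G :  0  0  0  1  1  1  2  2  2  3  3  3  0  0  0  1  1  1  2  2  2  3  3  3  0  0  0
Pile A: G(26) = 0.
Pile B: G(12) = 0.
Pile C: G(9) = 3.
Combined Grundy value = 0 ⊕ 0 ⊕ 3 = 3.
A winning move leaves total XOR = 0, i.e. changes one component's Grundy value g to g ⊕ X where X is the current total.
Pile A: need g' = 0⊕3 = 3. Options: 26−3→G=3, 26−6→G=2, 26−9→G=1. Hits: 1.
Pile B: need g' = 0⊕3 = 3. Options: 12−3→G=3, 12−6→G=2, 12−9→G=1. Hits: 1.
Pile C: need g' = 3⊕3 = 0. Options: 9−3→G=2, 9−6→G=1, 9−9→G=0. Hits: 1.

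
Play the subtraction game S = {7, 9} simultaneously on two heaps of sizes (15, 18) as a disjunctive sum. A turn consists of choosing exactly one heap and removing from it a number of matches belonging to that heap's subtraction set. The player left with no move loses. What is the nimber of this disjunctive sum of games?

All heaps use S = {7, 9}:
G(0) = 0
G(1) = mex{} = 0
G(2) = mex{} = 0
G(3) = mex{} = 0
G(4) = mex{} = 0
G(5) = mex{} = 0
G(6) = mex{} = 0
G(7) = mex{0} = 1
G(8) = mex{0} = 1
G(9) = mex{0,0} = 1
G(10) = mex{0,0} = 1
G(11) = mex{0,0} = 1
G(12) = mex{0,0} = 1
G(13) = mex{0,0} = 1
G(14) = mex{1,0} = 2
G(15) = mex{1,0} = 2
G(16) = mex{1,1} = 0
G(17) = mex{1,1} = 0
G(18) = mex{1,1} = 0
Heap A: G(15) = 2.
Heap B: G(18) = 0.
Combined Grundy value = 2 ⊕ 0 = 2.

2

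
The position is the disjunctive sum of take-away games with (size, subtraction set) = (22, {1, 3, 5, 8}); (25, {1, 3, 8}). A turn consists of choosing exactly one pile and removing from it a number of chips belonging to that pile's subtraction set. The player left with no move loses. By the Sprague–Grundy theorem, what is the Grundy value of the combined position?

Pile A, S = {1, 3, 5, 8}:
n :  0  1  2  3  4  5  6  7  8  9 10 11 12 13 14 15 16 17 18 19 20 21 22
G :  0  1  0  1  0  1  0  1  2  3  2  3  2  0  1  0  1  0  1  0  1  2  3
G_A(22) = 3.
Pile B, S = {1, 3, 8}:
n :  0  1  2  3  4  5  6  7  8  9 10 11 12 13 14 15 16 17 18 19 20 21 22 23 24 25
G :  0  1  0  1  0  1  0  1  2  3  2  0  1  0  1  0  1  0  1  2  3  2  0  1  0  1
G_B(25) = 1.
Combined Grundy value = 3 ⊕ 1 = 2.

2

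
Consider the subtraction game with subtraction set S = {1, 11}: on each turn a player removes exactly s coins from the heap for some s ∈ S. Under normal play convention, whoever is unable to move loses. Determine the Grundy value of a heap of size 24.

n :  0  1  2  3  4  5  6  7  8  9 10 11 12 13 14 15 16 17 18 19 20 21 22 23 24
G :  0  1  0  1  0  1  0  1  0  1  0  1  0  1  0  1  0  1  0  1  0  1  0  1  0

0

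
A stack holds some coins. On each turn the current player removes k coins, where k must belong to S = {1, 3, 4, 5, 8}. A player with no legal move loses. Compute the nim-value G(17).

4

n :  0  1  2  3  4  5  6  7  8  9 10 11 12 13 14 15 16 17
G :  0  1  0  1  2  3  2  3  4  0  1  0  1  2  3  2  3  4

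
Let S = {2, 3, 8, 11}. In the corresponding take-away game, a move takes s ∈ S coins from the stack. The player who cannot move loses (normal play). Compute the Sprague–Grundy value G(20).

0

n :  0  1  2  3  4  5  6  7  8  9 10 11 12 13 14 15 16 17 18 19 20
G :  0  0  1  1  2  0  0  1  1  2  0  3  1  2  2  0  3  1  2  0  0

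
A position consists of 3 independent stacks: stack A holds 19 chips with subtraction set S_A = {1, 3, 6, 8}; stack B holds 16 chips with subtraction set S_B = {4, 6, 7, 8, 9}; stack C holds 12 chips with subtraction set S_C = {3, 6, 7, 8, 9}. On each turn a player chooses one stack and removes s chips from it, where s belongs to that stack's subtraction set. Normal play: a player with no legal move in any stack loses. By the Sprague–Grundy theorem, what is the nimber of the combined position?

Stack A, S = {1, 3, 6, 8}:
G(0) = 0
G(1) = mex{0} = 1
G(2) = mex{1} = 0
G(3) = mex{0,0} = 1
G(4) = mex{1,1} = 0
G(5) = mex{0,0} = 1
G(6) = mex{1,1,0} = 2
G(7) = mex{2,0,1} = 3
G(8) = mex{3,1,0,0} = 2
G(9) = mex{2,2,1,1} = 0
G(10) = mex{0,3,0,0} = 1
G(11) = mex{1,2,1,1} = 0
G(12) = mex{0,0,2,0} = 1
G(13) = mex{1,1,3,1} = 0
G(14) = mex{0,0,2,2} = 1
G(15) = mex{1,1,0,3} = 2
G(16) = mex{2,0,1,2} = 3
G(17) = mex{3,1,0,0} = 2
G(18) = mex{2,2,1,1} = 0
G(19) = mex{0,3,0,0} = 1
G_A(19) = 1.
Stack B, S = {4, 6, 7, 8, 9}:
n :  0  1  2  3  4  5  6  7  8  9 10 11 12 13 14 15 16
G :  0  0  0  0  1  1  1  1  2  2  2  2  3  0  0  0  0
G_B(16) = 0.
Stack C, S = {3, 6, 7, 8, 9}:
G(0) = 0
G(1) = mex{} = 0
G(2) = mex{} = 0
G(3) = mex{0} = 1
G(4) = mex{0} = 1
G(5) = mex{0} = 1
G(6) = mex{1,0} = 2
G(7) = mex{1,0,0} = 2
G(8) = mex{1,0,0,0} = 2
G(9) = mex{2,1,0,0,0} = 3
G(10) = mex{2,1,1,0,0} = 3
G(11) = mex{2,1,1,1,0} = 3
G(12) = mex{3,2,1,1,1} = 0
G_C(12) = 0.
Combined Grundy value = 1 ⊕ 0 ⊕ 0 = 1.

1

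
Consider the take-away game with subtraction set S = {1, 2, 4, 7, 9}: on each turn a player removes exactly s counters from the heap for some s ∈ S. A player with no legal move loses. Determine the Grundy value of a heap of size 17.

G(0) = 0
G(1) = mex{0} = 1
G(2) = mex{1,0} = 2
G(3) = mex{2,1} = 0
G(4) = mex{0,2,0} = 1
G(5) = mex{1,0,1} = 2
G(6) = mex{2,1,2} = 0
G(7) = mex{0,2,0,0} = 1
G(8) = mex{1,0,1,1} = 2
G(9) = mex{2,1,2,2,0} = 3
G(10) = mex{3,2,0,0,1} = 4
G(11) = mex{4,3,1,1,2} = 0
G(12) = mex{0,4,2,2,0} = 1
G(13) = mex{1,0,3,0,1} = 2
G(14) = mex{2,1,4,1,2} = 0
G(15) = mex{0,2,0,2,0} = 1
G(16) = mex{1,0,1,3,1} = 2
G(17) = mex{2,1,2,4,2} = 0

0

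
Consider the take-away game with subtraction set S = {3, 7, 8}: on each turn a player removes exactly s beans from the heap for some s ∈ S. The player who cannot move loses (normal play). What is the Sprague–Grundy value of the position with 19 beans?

G(0) = 0
G(1) = mex{} = 0
G(2) = mex{} = 0
G(3) = mex{0} = 1
G(4) = mex{0} = 1
G(5) = mex{0} = 1
G(6) = mex{1} = 0
G(7) = mex{1,0} = 2
G(8) = mex{1,0,0} = 2
G(9) = mex{0,0,0} = 1
G(10) = mex{2,1,0} = 3
G(11) = mex{2,1,1} = 0
G(12) = mex{1,1,1} = 0
G(13) = mex{3,0,1} = 2
G(14) = mex{0,2,0} = 1
G(15) = mex{0,2,2} = 1
G(16) = mex{2,1,2} = 0
G(17) = mex{1,3,1} = 0
G(18) = mex{1,0,3} = 2
G(19) = mex{0,0,0} = 1

1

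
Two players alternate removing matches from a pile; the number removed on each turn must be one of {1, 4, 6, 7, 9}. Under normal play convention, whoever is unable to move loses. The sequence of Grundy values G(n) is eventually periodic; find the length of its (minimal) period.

G(0) = 0
G(1) = mex{0} = 1
G(2) = mex{1} = 0
G(3) = mex{0} = 1
G(4) = mex{1,0} = 2
G(5) = mex{2,1} = 0
G(6) = mex{0,0,0} = 1
G(7) = mex{1,1,1,0} = 2
G(8) = mex{2,2,0,1} = 3
G(9) = mex{3,0,1,0,0} = 2
G(10) = mex{2,1,2,1,1} = 0
G(11) = mex{0,2,0,2,0} = 1
G(12) = mex{1,3,1,0,1} = 2
G(13) = mex{2,2,2,1,2} = 0
G(14) = mex{0,0,3,2,0} = 1
G(15) = mex{1,1,2,3,1} = 0
G(16) = mex{0,2,0,2,2} = 1
G(17) = mex{1,0,1,0,3} = 2
G(18) = mex{2,1,2,1,2} = 0
G(19) = mex{0,0,0,2,0} = 1
G(20) = mex{1,1,1,0,1} = 2
G(21) = mex{2,2,0,1,2} = 3
G(22) = mex{3,0,1,0,0} = 2
G(23) = mex{2,1,2,1,1} = 0
G(24) = mex{0,2,0,2,0} = 1
G(25) = mex{1,3,1,0,1} = 2
G(26) = mex{2,2,2,1,2} = 0
G(27) = mex{0,0,3,2,0} = 1
G(n+13) = G(n) holds for n = 0,…,8 (a full window of length max(S) = 9), so the sequence is purely periodic with period 13.

13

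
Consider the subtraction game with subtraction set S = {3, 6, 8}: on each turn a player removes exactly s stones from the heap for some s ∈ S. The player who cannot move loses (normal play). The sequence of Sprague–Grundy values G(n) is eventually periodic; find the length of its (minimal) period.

11

G(0) = 0
G(1) = mex{} = 0
G(2) = mex{} = 0
G(3) = mex{0} = 1
G(4) = mex{0} = 1
G(5) = mex{0} = 1
G(6) = mex{1,0} = 2
G(7) = mex{1,0} = 2
G(8) = mex{1,0,0} = 2
G(9) = mex{2,1,0} = 3
G(10) = mex{2,1,0} = 3
G(11) = mex{2,1,1} = 0
G(12) = mex{3,2,1} = 0
G(13) = mex{3,2,1} = 0
G(14) = mex{0,2,2} = 1
G(15) = mex{0,3,2} = 1
G(16) = mex{0,3,2} = 1
G(17) = mex{1,0,3} = 2
G(18) = mex{1,0,3} = 2
G(19) = mex{1,0,0} = 2
G(20) = mex{2,1,0} = 3
G(21) = mex{2,1,0} = 3
G(22) = mex{2,1,1} = 0
G(23) = mex{3,2,1} = 0
G(n+11) = G(n) holds for n = 0,…,7 (a full window of length max(S) = 8), so the sequence is purely periodic with period 11.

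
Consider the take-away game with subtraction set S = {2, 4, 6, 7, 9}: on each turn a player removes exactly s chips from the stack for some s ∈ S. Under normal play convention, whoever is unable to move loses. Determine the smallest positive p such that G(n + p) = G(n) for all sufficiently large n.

11

n :  0  1  2  3  4  5  6  7  8  9 10 11 12 13 14 15 16 17 18 19 20 21 22 23
G :  0  0  1  1  2  2  3  3  4  4  5  0  0  1  1  2  2  3  3  4  4  5  0  0
G(n+11) = G(n) holds for n = 0,…,8 (a full window of length max(S) = 9), so the sequence is purely periodic with period 11.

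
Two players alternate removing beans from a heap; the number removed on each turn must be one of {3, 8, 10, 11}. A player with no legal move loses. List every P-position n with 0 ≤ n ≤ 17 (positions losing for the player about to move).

G(0) = 0
G(1) = mex{} = 0
G(2) = mex{} = 0
G(3) = mex{0} = 1
G(4) = mex{0} = 1
G(5) = mex{0} = 1
G(6) = mex{1} = 0
G(7) = mex{1} = 0
G(8) = mex{1,0} = 2
G(9) = mex{0,0} = 1
G(10) = mex{0,0,0} = 1
G(11) = mex{2,1,0,0} = 3
G(12) = mex{1,1,0,0} = 2
G(13) = mex{1,1,1,0} = 2
G(14) = mex{3,0,1,1} = 2
G(15) = mex{2,0,1,1} = 3
G(16) = mex{2,2,0,1} = 3
G(17) = mex{2,1,0,0} = 3
P-positions are exactly the n with G(n) = 0.

0, 1, 2, 6, 7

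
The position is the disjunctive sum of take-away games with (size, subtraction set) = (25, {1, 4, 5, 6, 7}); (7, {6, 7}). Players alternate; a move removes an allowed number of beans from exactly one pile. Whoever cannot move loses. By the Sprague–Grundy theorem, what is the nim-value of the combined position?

2

Pile A, S = {1, 4, 5, 6, 7}:
n :  0  1  2  3  4  5  6  7  8  9 10 11 12 13 14 15 16 17 18 19 20 21 22 23 24 25
G :  0  1  0  1  2  3  2  3  4  5  0  1  0  1  2  3  2  3  4  5  0  1  0  1  2  3
G_A(25) = 3.
Pile B, S = {6, 7}:
n : 0 1 2 3 4 5 6 7
G : 0 0 0 0 0 0 1 1
G_B(7) = 1.
Combined Grundy value = 3 ⊕ 1 = 2.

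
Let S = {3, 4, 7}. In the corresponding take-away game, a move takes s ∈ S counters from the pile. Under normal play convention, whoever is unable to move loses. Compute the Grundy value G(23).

n :  0  1  2  3  4  5  6  7  8  9 10 11 12 13 14 15 16 17 18 19 20 21 22 23
G :  0  0  0  1  1  1  2  2  2  3  0  0  0  1  1  1  2  2  2  3  0  0  0  1

1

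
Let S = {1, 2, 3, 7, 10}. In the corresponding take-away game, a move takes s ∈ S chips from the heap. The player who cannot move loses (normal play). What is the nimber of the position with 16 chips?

G(0) = 0
G(1) = mex{0} = 1
G(2) = mex{1,0} = 2
G(3) = mex{2,1,0} = 3
G(4) = mex{3,2,1} = 0
G(5) = mex{0,3,2} = 1
G(6) = mex{1,0,3} = 2
G(7) = mex{2,1,0,0} = 3
G(8) = mex{3,2,1,1} = 0
G(9) = mex{0,3,2,2} = 1
G(10) = mex{1,0,3,3,0} = 2
G(11) = mex{2,1,0,0,1} = 3
G(12) = mex{3,2,1,1,2} = 0
G(13) = mex{0,3,2,2,3} = 1
G(14) = mex{1,0,3,3,0} = 2
G(15) = mex{2,1,0,0,1} = 3
G(16) = mex{3,2,1,1,2} = 0

0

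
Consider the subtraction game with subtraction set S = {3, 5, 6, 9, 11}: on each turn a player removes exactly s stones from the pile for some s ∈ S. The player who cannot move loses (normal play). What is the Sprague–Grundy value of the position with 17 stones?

1

n :  0  1  2  3  4  5  6  7  8  9 10 11 12 13 14 15 16 17
G :  0  0  0  1  1  1  2  2  2  3  3  3  4  4  0  0  0  1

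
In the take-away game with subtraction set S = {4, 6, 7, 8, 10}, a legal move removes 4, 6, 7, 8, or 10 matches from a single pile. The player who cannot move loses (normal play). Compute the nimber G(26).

G(0) = 0
G(1) = mex{} = 0
G(2) = mex{} = 0
G(3) = mex{} = 0
G(4) = mex{0} = 1
G(5) = mex{0} = 1
G(6) = mex{0,0} = 1
G(7) = mex{0,0,0} = 1
G(8) = mex{1,0,0,0} = 2
G(9) = mex{1,0,0,0} = 2
G(10) = mex{1,1,0,0,0} = 2
G(11) = mex{1,1,1,0,0} = 2
G(12) = mex{2,1,1,1,0} = 3
G(13) = mex{2,1,1,1,0} = 3
G(14) = mex{2,2,1,1,1} = 0
G(15) = mex{2,2,2,1,1} = 0
G(16) = mex{3,2,2,2,1} = 0
G(17) = mex{3,2,2,2,1} = 0
G(18) = mex{0,3,2,2,2} = 1
G(19) = mex{0,3,3,2,2} = 1
G(20) = mex{0,0,3,3,2} = 1
G(21) = mex{0,0,0,3,2} = 1
G(22) = mex{1,0,0,0,3} = 2
G(23) = mex{1,0,0,0,3} = 2
G(24) = mex{1,1,0,0,0} = 2
G(25) = mex{1,1,1,0,0} = 2
G(26) = mex{2,1,1,1,0} = 3

3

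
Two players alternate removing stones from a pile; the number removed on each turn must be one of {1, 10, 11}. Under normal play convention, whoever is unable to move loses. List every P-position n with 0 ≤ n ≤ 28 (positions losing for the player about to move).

0, 2, 4, 6, 8, 20, 22, 24, 26, 28

n :  0  1  2  3  4  5  6  7  8  9 10 11 12 13 14 15 16 17 18 19 20 21 22 23 24 25 26 27 28
G :  0  1  0  1  0  1  0  1  0  1  2  3  2  3  2  3  2  3  2  3  0  1  0  1  0  1  0  1  0
P-positions are exactly the n with G(n) = 0.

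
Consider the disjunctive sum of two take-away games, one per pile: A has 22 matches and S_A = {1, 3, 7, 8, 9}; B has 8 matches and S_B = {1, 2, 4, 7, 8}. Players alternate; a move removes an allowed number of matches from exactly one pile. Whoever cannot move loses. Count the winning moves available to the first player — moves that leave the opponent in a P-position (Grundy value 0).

3

Pile A, S = {1, 3, 7, 8, 9}:
n :  0  1  2  3  4  5  6  7  8  9 10 11 12 13 14 15 16 17 18 19 20 21 22
G :  0  1  0  1  0  1  0  1  2  3  2  3  2  3  2  3  0  1  0  1  0  1  0
G_A(22) = 0.
Pile B, S = {1, 2, 4, 7, 8}:
n : 0 1 2 3 4 5 6 7 8
G : 0 1 2 0 1 2 0 1 2
G_B(8) = 2.
Combined Grundy value = 0 ⊕ 2 = 2.
A winning move leaves total XOR = 0, i.e. changes one component's Grundy value g to g ⊕ X where X is the current total.
Pile A: need g' = 0⊕2 = 2. Options: 22−1→G=1, 22−3→G=1, 22−7→G=3, 22−8→G=2, 22−9→G=3. Hits: 1.
Pile B: need g' = 2⊕2 = 0. Options: 8−1→G=1, 8−2→G=0, 8−4→G=1, 8−7→G=1, 8−8→G=0. Hits: 2.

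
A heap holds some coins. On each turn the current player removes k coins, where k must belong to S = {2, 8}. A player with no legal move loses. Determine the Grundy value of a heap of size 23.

1

n :  0  1  2  3  4  5  6  7  8  9 10 11 12 13 14 15 16 17 18 19 20 21 22 23
G :  0  0  1  1  0  0  1  1  2  2  0  0  1  1  0  0  1  1  2  2  0  0  1  1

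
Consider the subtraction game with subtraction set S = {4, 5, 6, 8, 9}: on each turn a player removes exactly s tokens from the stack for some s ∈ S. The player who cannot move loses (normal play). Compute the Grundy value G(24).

G(0) = 0
G(1) = mex{} = 0
G(2) = mex{} = 0
G(3) = mex{} = 0
G(4) = mex{0} = 1
G(5) = mex{0,0} = 1
G(6) = mex{0,0,0} = 1
G(7) = mex{0,0,0} = 1
G(8) = mex{1,0,0,0} = 2
G(9) = mex{1,1,0,0,0} = 2
G(10) = mex{1,1,1,0,0} = 2
G(11) = mex{1,1,1,0,0} = 2
G(12) = mex{2,1,1,1,0} = 3
G(13) = mex{2,2,1,1,1} = 0
G(14) = mex{2,2,2,1,1} = 0
G(15) = mex{2,2,2,1,1} = 0
G(16) = mex{3,2,2,2,1} = 0
G(17) = mex{0,3,2,2,2} = 1
G(18) = mex{0,0,3,2,2} = 1
G(19) = mex{0,0,0,2,2} = 1
G(20) = mex{0,0,0,3,2} = 1
G(21) = mex{1,0,0,0,3} = 2
G(22) = mex{1,1,0,0,0} = 2
G(23) = mex{1,1,1,0,0} = 2
G(24) = mex{1,1,1,0,0} = 2

2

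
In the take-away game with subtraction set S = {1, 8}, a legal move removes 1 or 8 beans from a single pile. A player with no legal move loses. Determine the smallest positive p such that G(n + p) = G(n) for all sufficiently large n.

n :  0  1  2  3  4  5  6  7  8  9 10 11 12 13 14 15 16 17 18 19
G :  0  1  0  1  0  1  0  1  2  0  1  0  1  0  1  0  1  2  0  1
G(n+9) = G(n) holds for n = 0,…,7 (a full window of length max(S) = 8), so the sequence is purely periodic with period 9.

9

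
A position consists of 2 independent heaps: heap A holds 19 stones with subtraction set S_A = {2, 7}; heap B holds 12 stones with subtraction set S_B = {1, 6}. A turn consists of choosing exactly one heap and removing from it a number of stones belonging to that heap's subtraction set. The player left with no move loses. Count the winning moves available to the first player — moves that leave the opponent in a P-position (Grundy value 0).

2

Heap A, S = {2, 7}:
n :  0  1  2  3  4  5  6  7  8  9 10 11 12 13 14 15 16 17 18 19
G :  0  0  1  1  0  0  1  1  2  0  0  1  1  0  0  1  1  2  0  0
G_A(19) = 0.
Heap B, S = {1, 6}:
n :  0  1  2  3  4  5  6  7  8  9 10 11 12
G :  0  1  0  1  0  1  2  0  1  0  1  0  1
G_B(12) = 1.
Combined Grundy value = 0 ⊕ 1 = 1.
A winning move leaves total XOR = 0, i.e. changes one component's Grundy value g to g ⊕ X where X is the current total.
Heap A: need g' = 0⊕1 = 1. Options: 19−2→G=2, 19−7→G=1. Hits: 1.
Heap B: need g' = 1⊕1 = 0. Options: 12−1→G=0, 12−6→G=2. Hits: 1.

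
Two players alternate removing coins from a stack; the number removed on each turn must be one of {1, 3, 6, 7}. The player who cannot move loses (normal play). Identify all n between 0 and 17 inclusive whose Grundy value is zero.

G(0) = 0
G(1) = mex{0} = 1
G(2) = mex{1} = 0
G(3) = mex{0,0} = 1
G(4) = mex{1,1} = 0
G(5) = mex{0,0} = 1
G(6) = mex{1,1,0} = 2
G(7) = mex{2,0,1,0} = 3
G(8) = mex{3,1,0,1} = 2
G(9) = mex{2,2,1,0} = 3
G(10) = mex{3,3,0,1} = 2
G(11) = mex{2,2,1,0} = 3
G(12) = mex{3,3,2,1} = 0
G(13) = mex{0,2,3,2} = 1
G(14) = mex{1,3,2,3} = 0
G(15) = mex{0,0,3,2} = 1
G(16) = mex{1,1,2,3} = 0
G(17) = mex{0,0,3,2} = 1
P-positions are exactly the n with G(n) = 0.

0, 2, 4, 12, 14, 16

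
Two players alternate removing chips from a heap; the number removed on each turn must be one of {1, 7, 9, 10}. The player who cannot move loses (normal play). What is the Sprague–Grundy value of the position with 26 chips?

1

G(0) = 0
G(1) = mex{0} = 1
G(2) = mex{1} = 0
G(3) = mex{0} = 1
G(4) = mex{1} = 0
G(5) = mex{0} = 1
G(6) = mex{1} = 0
G(7) = mex{0,0} = 1
G(8) = mex{1,1} = 0
G(9) = mex{0,0,0} = 1
G(10) = mex{1,1,1,0} = 2
G(11) = mex{2,0,0,1} = 3
G(12) = mex{3,1,1,0} = 2
G(13) = mex{2,0,0,1} = 3
G(14) = mex{3,1,1,0} = 2
G(15) = mex{2,0,0,1} = 3
G(16) = mex{3,1,1,0} = 2
G(17) = mex{2,2,0,1} = 3
G(18) = mex{3,3,1,0} = 2
G(19) = mex{2,2,2,1} = 0
G(20) = mex{0,3,3,2} = 1
G(21) = mex{1,2,2,3} = 0
G(22) = mex{0,3,3,2} = 1
G(23) = mex{1,2,2,3} = 0
G(24) = mex{0,3,3,2} = 1
G(25) = mex{1,2,2,3} = 0
G(26) = mex{0,0,3,2} = 1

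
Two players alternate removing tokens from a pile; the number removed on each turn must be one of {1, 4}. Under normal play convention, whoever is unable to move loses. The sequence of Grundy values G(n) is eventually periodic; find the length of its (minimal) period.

n :  0  1  2  3  4  5  6  7  8  9 10 11 12 13 14
G :  0  1  0  1  2  0  1  0  1  2  0  1  0  1  2
G(n+5) = G(n) holds for n = 0,…,3 (a full window of length max(S) = 4), so the sequence is purely periodic with period 5.

5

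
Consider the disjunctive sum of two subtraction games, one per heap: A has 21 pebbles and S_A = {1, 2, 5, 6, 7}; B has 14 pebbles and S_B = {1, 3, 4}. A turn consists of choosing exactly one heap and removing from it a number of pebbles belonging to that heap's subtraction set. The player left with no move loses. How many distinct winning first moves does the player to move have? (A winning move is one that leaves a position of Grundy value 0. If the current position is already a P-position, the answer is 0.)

1

Heap A, S = {1, 2, 5, 6, 7}:
n :  0  1  2  3  4  5  6  7  8  9 10 11 12 13 14 15 16 17 18 19 20 21
G :  0  1  2  0  1  2  3  4  5  3  4  0  1  2  0  1  2  3  4  5  3  4
G_A(21) = 4.
Heap B, S = {1, 3, 4}:
n :  0  1  2  3  4  5  6  7  8  9 10 11 12 13 14
G :  0  1  0  1  2  3  2  0  1  0  1  2  3  2  0
G_B(14) = 0.
Combined Grundy value = 4 ⊕ 0 = 4.
A winning move leaves total XOR = 0, i.e. changes one component's Grundy value g to g ⊕ X where X is the current total.
Heap A: need g' = 4⊕4 = 0. Options: 21−1→G=3, 21−2→G=5, 21−5→G=2, 21−6→G=1, 21−7→G=0. Hits: 1.
Heap B: need g' = 0⊕4 = 4. Options: 14−1→G=2, 14−3→G=2, 14−4→G=1. Hits: 0.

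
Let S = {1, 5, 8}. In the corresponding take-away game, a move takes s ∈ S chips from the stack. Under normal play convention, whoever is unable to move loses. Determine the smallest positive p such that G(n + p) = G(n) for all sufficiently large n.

13

G(0) = 0
G(1) = mex{0} = 1
G(2) = mex{1} = 0
G(3) = mex{0} = 1
G(4) = mex{1} = 0
G(5) = mex{0,0} = 1
G(6) = mex{1,1} = 0
G(7) = mex{0,0} = 1
G(8) = mex{1,1,0} = 2
G(9) = mex{2,0,1} = 3
G(10) = mex{3,1,0} = 2
G(11) = mex{2,0,1} = 3
G(12) = mex{3,1,0} = 2
G(13) = mex{2,2,1} = 0
G(14) = mex{0,3,0} = 1
G(15) = mex{1,2,1} = 0
G(16) = mex{0,3,2} = 1
G(17) = mex{1,2,3} = 0
G(18) = mex{0,0,2} = 1
G(19) = mex{1,1,3} = 0
G(20) = mex{0,0,2} = 1
G(21) = mex{1,1,0} = 2
G(22) = mex{2,0,1} = 3
G(23) = mex{3,1,0} = 2
G(24) = mex{2,0,1} = 3
G(25) = mex{3,1,0} = 2
G(26) = mex{2,2,1} = 0
G(27) = mex{0,3,0} = 1
G(n+13) = G(n) holds for n = 0,…,7 (a full window of length max(S) = 8), so the sequence is purely periodic with period 13.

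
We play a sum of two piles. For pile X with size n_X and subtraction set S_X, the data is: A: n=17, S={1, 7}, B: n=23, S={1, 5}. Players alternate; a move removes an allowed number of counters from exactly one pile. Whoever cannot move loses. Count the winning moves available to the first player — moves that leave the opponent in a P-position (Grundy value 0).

Pile A, S = {1, 7}:
n :  0  1  2  3  4  5  6  7  8  9 10 11 12 13 14 15 16 17
G :  0  1  0  1  0  1  0  1  0  1  0  1  0  1  0  1  0  1
G_A(17) = 1.
Pile B, S = {1, 5}:
G(0) = 0
G(1) = mex{0} = 1
G(2) = mex{1} = 0
G(3) = mex{0} = 1
G(4) = mex{1} = 0
G(5) = mex{0,0} = 1
G(6) = mex{1,1} = 0
G(7) = mex{0,0} = 1
G(8) = mex{1,1} = 0
G(9) = mex{0,0} = 1
G(10) = mex{1,1} = 0
G(11) = mex{0,0} = 1
G(12) = mex{1,1} = 0
G(13) = mex{0,0} = 1
G(14) = mex{1,1} = 0
G(15) = mex{0,0} = 1
G(16) = mex{1,1} = 0
G(17) = mex{0,0} = 1
G(18) = mex{1,1} = 0
G(19) = mex{0,0} = 1
G(20) = mex{1,1} = 0
G(21) = mex{0,0} = 1
G(22) = mex{1,1} = 0
G(23) = mex{0,0} = 1
G_B(23) = 1.
Combined Grundy value = 1 ⊕ 1 = 0.
A winning move leaves total XOR = 0, i.e. changes one component's Grundy value g to g ⊕ X where X is the current total.
Pile A: target g' = 1⊕0 = 1, but every legal move changes the Grundy value (mex property), so 0 moves.
Pile B: target g' = 1⊕0 = 1, but every legal move changes the Grundy value (mex property), so 0 moves.

0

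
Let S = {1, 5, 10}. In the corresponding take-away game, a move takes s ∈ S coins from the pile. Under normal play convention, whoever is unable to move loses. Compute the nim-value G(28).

n :  0  1  2  3  4  5  6  7  8  9 10 11 12 13 14 15 16 17 18 19 20 21 22 23 24 25 26 27 28
G :  0  1  0  1  0  1  0  1  0  1  2  3  2  3  2  0  1  0  1  0  1  0  1  0  1  2  3  2  3

3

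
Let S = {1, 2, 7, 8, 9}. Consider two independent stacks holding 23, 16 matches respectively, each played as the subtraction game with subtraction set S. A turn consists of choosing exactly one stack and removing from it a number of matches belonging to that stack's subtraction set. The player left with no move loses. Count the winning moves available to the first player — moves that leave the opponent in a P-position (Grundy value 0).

3

All stacks use S = {1, 2, 7, 8, 9}:
n :  0  1  2  3  4  5  6  7  8  9 10 11 12 13 14 15 16 17 18 19 20 21 22 23
G :  0  1  2  0  1  2  0  1  2  3  4  5  3  4  5  3  0  1  2  0  1  2  0  1
Stack A: G(23) = 1.
Stack B: G(16) = 0.
Combined Grundy value = 1 ⊕ 0 = 1.
A winning move leaves total XOR = 0, i.e. changes one component's Grundy value g to g ⊕ X where X is the current total.
Stack A: need g' = 1⊕1 = 0. Options: 23−1→G=0, 23−2→G=2, 23−7→G=0, 23−8→G=3, 23−9→G=5. Hits: 2.
Stack B: need g' = 0⊕1 = 1. Options: 16−1→G=3, 16−2→G=5, 16−7→G=3, 16−8→G=2, 16−9→G=1. Hits: 1.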